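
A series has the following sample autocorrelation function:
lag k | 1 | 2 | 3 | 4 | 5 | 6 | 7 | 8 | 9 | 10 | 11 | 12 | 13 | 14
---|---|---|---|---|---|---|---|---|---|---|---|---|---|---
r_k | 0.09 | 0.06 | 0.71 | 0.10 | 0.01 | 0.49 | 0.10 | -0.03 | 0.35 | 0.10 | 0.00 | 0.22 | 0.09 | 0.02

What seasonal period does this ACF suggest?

3

The largest autocorrelation is r_3 = 0.71, with weaker echoes at lags 6 (0.49), 9 (0.35) and 12 (0.22); the remaining lags stay at or below 0.10.
The dominant spike at lag 3 indicates a seasonal period of 3.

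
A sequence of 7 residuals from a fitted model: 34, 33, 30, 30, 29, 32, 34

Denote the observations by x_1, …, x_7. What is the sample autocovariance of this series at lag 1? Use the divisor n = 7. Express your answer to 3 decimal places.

1.172

Mean x̄ = (34 + 33 + 30 + 30 + 29 + 32 + 34)/7 = 31.7143
Σ_{t=1}^{6}(x_t−x̄)(x_{t+1}−x̄) = 8.2041
γ_1 = 8.2041 / 7 = 1.172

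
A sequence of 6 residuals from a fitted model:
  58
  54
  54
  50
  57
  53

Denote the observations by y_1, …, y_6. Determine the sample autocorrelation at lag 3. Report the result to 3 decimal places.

-0.395

Mean ȳ = (58 + 54 + 54 + 50 + 57 + 53)/6 = 54.3333
Σ(y_t−ȳ)(y_{t+3}−ȳ) = (-15.8889) + (-0.8889) + (0.4444) = -16.3333
Denominator Σ(y_t−ȳ)² = 41.3333
r_3 = -16.3333 / 41.3333 = -0.395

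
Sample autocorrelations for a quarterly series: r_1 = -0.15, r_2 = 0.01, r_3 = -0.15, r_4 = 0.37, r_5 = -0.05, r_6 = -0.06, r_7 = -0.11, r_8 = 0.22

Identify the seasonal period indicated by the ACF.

4

The largest autocorrelation is r_4 = 0.37, with a weaker echo at lag 8 (0.22); the remaining lags stay at or below 0.01.
The dominant spike at lag 4 indicates a seasonal period of 4.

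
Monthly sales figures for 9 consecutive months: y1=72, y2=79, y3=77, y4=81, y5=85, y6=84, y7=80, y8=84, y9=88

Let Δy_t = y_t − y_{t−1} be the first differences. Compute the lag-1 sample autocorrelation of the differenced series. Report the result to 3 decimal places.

-0.196

First differences Δy: 7, -2, 4, 4, -1, -4, 4, 4
Mean of differences = 2.0000
Numerator Σ(Δy_t−Δȳ)(Δy_{t+1}−Δȳ) = -20.0000
Denominator Σ(Δy_t−Δȳ)² = 102.0000
r_1(Δy) = -20.0000 / 102.0000 = -0.196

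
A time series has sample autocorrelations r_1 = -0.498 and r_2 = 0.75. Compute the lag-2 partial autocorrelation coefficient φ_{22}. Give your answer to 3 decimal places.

φ_{22} = (r_2 − r_1²) / (1 − r_1²)
r_1² = (-0.498)² = 0.248004
Numerator = 0.75 − 0.2480 = 0.5020; denominator = 1 − 0.2480 = 0.7520
φ_{22} = 0.5020 / 0.7520 = 0.668

0.668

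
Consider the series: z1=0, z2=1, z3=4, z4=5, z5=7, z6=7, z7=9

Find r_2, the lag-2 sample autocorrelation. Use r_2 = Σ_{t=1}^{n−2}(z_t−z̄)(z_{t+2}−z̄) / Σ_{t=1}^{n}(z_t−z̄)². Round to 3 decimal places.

0.170

Mean z̄ = (0 + 1 + 4 + 5 + 7 + 7 + 9)/7 = 4.7143
Deviations from mean: -4.7143, -3.7143, -0.7143, 0.2857, 2.2857, 2.2857, 4.2857
Numerator Σ_{t=1}^{5}(z_t−z̄)(z_{t+2}−z̄) = 11.1224
Denominator Σ(z_t−z̄)² = 65.4286
r_2 = 11.1224 / 65.4286 = 0.170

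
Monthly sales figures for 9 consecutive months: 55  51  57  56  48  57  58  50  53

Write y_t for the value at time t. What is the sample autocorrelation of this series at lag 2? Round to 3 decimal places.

-0.539

Mean ȳ = (55 + 51 + 57 + 56 + 48 + 57 + 58 + 50 + 53)/9 = 53.8889
Numerator Σ_{t=1}^{7}(y_t−ȳ)(y_{t+2}−ȳ) = -54.3580
Denominator Σ(y_t−ȳ)² = 100.8889
r_2 = -54.3580 / 100.8889 = -0.539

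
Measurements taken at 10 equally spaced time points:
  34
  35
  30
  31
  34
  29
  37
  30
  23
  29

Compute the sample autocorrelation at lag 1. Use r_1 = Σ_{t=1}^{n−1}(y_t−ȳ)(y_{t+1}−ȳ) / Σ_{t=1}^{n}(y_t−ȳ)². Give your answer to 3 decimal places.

0.054

Mean ȳ = (34 + 35 + 30 + 31 + 34 + 29 + 37 + 30 + 23 + 29)/10 = 31.2000
Numerator Σ_{t=1}^{9}(y_t−ȳ)(y_{t+1}−ȳ) = 7.7600
Denominator Σ(y_t−ȳ)² = 143.6000
r_1 = 7.7600 / 143.6000 = 0.054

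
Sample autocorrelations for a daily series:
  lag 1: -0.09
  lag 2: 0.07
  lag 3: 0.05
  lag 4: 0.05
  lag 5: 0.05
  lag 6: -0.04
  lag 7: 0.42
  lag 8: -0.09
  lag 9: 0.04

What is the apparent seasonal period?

The largest autocorrelation is r_7 = 0.42; the remaining lags stay at or below 0.07.
The dominant spike at lag 7 indicates a seasonal period of 7.

7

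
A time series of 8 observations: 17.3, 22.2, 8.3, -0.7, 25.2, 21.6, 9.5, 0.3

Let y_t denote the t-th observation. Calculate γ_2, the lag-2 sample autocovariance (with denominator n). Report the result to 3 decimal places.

Mean ȳ = (17.3 + 22.2 + 8.3 − 0.7 + 25.2 + 21.6 + 9.5 + 0.3)/8 = 12.9625
Deviations: 4.3375, 9.2375, -4.6625, -13.6625, 12.2375, 8.6375, -3.4625, -12.6625
Σ_{t=1}^{6}(y_t−ȳ)(y_{t+2}−ȳ) = -473.2428
γ_2 = -473.2428 / 8 = -59.155

-59.155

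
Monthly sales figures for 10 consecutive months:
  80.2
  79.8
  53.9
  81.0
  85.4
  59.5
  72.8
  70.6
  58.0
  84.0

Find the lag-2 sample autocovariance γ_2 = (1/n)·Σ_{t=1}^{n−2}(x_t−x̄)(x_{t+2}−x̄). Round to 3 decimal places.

-42.900

Mean x̄ = (80.2 + 79.8 + 53.9 + 81.0 + 85.4 + 59.5 + 72.8 + 70.6 + 58.0 + 84.0)/10 = 72.5200
Σ_{t=1}^{8}(x_t−x̄)(x_{t+2}−x̄) = -429.0048
γ_2 = -429.0048 / 10 = -42.900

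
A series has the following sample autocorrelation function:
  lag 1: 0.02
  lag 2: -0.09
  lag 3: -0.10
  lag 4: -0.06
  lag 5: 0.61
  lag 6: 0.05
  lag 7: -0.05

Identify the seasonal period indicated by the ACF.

The largest autocorrelation is r_5 = 0.61; the remaining lags stay at or below 0.05.
The dominant spike at lag 5 indicates a seasonal period of 5.

5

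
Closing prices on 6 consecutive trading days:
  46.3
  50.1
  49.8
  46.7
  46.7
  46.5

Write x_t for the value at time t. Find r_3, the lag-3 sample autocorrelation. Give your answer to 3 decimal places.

-0.226

Mean x̄ = (46.3 + 50.1 + 49.8 + 46.7 + 46.7 + 46.5)/6 = 47.6833
Deviations from mean: -1.3833, 2.4167, 2.1167, -0.9833, -0.9833, -1.1833
Σ(x_t−x̄)(x_{t+3}−x̄) = (1.3603) + (-2.3764) + (-2.5047) = -3.5208
Denominator Σ(x_t−x̄)² = 15.5683
r_3 = -3.5208 / 15.5683 = -0.226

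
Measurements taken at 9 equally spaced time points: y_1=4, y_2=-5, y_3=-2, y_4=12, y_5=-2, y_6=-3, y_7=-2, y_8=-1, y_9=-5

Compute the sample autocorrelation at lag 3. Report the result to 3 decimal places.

Mean ȳ = (4 − 5 − 2 + 12 − 2 − 3 − 2 − 1 − 5)/9 = -0.4444
Σ(y_t−ȳ)(y_{t+3}−ȳ) = (55.3086) + (7.0864) + (3.9753) + (-19.3580) + (0.8642) + (11.6420) = 59.5185
Denominator Σ(y_t−ȳ)² = 230.2222
r_3 = 59.5185 / 230.2222 = 0.259

0.259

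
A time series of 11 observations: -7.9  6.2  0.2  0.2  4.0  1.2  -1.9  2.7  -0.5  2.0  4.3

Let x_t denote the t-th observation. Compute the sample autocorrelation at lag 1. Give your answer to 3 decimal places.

Mean x̄ = (-7.9 + 6.2 + 0.2 + 0.2 + 4.0 + 1.2 − 1.9 + 2.7 − 0.5 + 2.0 + 4.3)/11 = 0.9545
Numerator Σ_{t=1}^{10}(x_t−x̄)(x_{t+1}−x̄) = -57.6302
Denominator Σ(x_t−x̄)² = 141.9873
r_1 = -57.6302 / 141.9873 = -0.406

-0.406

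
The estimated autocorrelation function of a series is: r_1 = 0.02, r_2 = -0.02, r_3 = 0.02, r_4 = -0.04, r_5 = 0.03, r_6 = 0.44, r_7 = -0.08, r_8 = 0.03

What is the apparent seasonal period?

6

The largest autocorrelation is r_6 = 0.44; the remaining lags stay at or below 0.03.
The dominant spike at lag 6 indicates a seasonal period of 6.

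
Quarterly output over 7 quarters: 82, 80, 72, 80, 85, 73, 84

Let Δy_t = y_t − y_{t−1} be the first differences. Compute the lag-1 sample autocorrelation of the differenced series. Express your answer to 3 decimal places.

First differences Δy: -2, -8, 8, 5, -12, 11
Mean of differences = 0.3333
Numerator Σ(Δy_t−Δȳ)(Δy_{t+1}−Δȳ) = -197.7778
Denominator Σ(Δy_t−Δȳ)² = 421.3333
r_1(Δy) = -197.7778 / 421.3333 = -0.469

-0.469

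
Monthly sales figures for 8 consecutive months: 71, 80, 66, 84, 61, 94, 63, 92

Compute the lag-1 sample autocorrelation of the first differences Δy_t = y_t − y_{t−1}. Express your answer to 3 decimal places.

-0.867

First differences Δy: 9, -14, 18, -23, 33, -31, 29
Mean of differences = 3.0000
Numerator Σ(Δy_t−Δȳ)(Δy_{t+1}−Δȳ) = -3431.0000
Denominator Σ(Δy_t−Δȳ)² = 3958.0000
r_1(Δy) = -3431.0000 / 3958.0000 = -0.867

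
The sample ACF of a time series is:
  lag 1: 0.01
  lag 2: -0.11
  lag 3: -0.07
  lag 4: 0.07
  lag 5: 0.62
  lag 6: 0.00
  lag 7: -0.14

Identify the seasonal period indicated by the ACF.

The largest autocorrelation is r_5 = 0.62; the remaining lags stay at or below 0.07.
The dominant spike at lag 5 indicates a seasonal period of 5.

5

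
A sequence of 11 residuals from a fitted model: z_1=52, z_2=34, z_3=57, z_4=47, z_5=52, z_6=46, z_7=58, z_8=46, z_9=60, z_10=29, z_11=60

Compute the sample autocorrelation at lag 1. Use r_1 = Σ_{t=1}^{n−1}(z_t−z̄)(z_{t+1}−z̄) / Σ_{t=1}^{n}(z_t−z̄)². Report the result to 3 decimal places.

-0.685

Mean z̄ = (52 + 34 + 57 + 47 + 52 + 46 + 58 + 46 + 60 + 29 + 60)/11 = 49.1818
Numerator Σ_{t=1}^{10}(z_t−z̄)(z_{t+1}−z̄) = -720.8512
Denominator Σ(z_t−z̄)² = 1051.6364
r_1 = -720.8512 / 1051.6364 = -0.685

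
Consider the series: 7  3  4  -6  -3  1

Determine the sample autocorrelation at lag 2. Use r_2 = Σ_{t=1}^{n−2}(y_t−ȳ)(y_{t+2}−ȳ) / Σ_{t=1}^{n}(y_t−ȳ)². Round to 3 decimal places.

-0.070

Mean ȳ = (7 + 3 + 4 − 6 − 3 + 1)/6 = 1.0000
Deviations from mean: 6.0000, 2.0000, 3.0000, -7.0000, -4.0000, 0.0000
Σ(y_t−ȳ)(y_{t+2}−ȳ) = (18.0000) + (-14.0000) + (-12.0000) + (0.0000) = -8.0000
Denominator Σ(y_t−ȳ)² = 114.0000
r_2 = -8.0000 / 114.0000 = -0.070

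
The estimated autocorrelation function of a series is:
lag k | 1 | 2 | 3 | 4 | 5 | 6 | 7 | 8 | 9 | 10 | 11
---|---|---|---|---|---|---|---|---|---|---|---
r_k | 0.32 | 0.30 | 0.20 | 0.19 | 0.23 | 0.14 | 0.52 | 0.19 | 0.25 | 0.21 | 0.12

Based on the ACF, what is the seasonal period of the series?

The largest autocorrelation is r_7 = 0.52; the remaining lags stay at or below 0.32. The elevated value at lag 1 (0.32), dropping to 0.30 at lag 2, reflects decaying short-term dependence rather than seasonality.
The dominant spike at lag 7 indicates a seasonal period of 7.

7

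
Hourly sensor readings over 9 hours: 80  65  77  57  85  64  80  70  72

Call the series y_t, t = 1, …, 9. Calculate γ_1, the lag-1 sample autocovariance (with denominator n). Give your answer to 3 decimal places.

Mean ȳ = (80 + 65 + 77 + 57 + 85 + 64 + 80 + 70 + 72)/9 = 72.2222
Σ_{t=1}^{8}(y_t−ȳ)(y_{t+1}−ȳ) = -543.7160
γ_1 = -543.7160 / 9 = -60.413

-60.413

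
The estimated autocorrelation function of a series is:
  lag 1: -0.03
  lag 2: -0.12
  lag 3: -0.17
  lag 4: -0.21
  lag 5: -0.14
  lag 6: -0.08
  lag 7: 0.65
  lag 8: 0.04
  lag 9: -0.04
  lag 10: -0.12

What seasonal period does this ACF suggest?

7

The largest autocorrelation is r_7 = 0.65; the remaining lags stay at or below 0.04.
The dominant spike at lag 7 indicates a seasonal period of 7.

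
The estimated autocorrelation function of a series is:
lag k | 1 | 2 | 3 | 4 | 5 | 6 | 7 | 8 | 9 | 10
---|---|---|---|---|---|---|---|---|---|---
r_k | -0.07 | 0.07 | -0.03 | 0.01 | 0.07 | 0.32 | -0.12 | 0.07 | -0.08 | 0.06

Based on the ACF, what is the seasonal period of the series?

The largest autocorrelation is r_6 = 0.32; the remaining lags stay at or below 0.07.
The dominant spike at lag 6 indicates a seasonal period of 6.

6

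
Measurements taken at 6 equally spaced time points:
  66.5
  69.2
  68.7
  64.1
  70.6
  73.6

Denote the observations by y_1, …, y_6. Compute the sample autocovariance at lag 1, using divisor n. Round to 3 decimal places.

-0.059

Mean ȳ = (66.5 + 69.2 + 68.7 + 64.1 + 70.6 + 73.6)/6 = 68.7833
Deviations: -2.2833, 0.4167, -0.0833, -4.6833, 1.8167, 4.8167
Σ_{t=1}^{5}(y_t−ȳ)(y_{t+1}−ȳ) = -0.3536
γ_1 = -0.3536 / 6 = -0.059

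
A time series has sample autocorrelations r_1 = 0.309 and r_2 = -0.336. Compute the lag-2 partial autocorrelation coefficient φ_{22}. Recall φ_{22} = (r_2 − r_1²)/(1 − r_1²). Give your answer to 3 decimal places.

φ_{22} = (r_2 − r_1²) / (1 − r_1²)
r_1² = (0.309)² = 0.095481
Numerator = -0.336 − 0.0955 = -0.4315; denominator = 1 − 0.0955 = 0.9045
φ_{22} = -0.4315 / 0.9045 = -0.477

-0.477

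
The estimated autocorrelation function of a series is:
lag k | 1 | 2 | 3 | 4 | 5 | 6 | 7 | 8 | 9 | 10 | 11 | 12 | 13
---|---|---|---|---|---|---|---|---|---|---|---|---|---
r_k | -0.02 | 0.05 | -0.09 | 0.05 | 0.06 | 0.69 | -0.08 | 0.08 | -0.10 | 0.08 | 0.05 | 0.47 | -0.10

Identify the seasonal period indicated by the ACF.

6

The largest autocorrelation is r_6 = 0.69, with a weaker echo at lag 12 (0.47); the remaining lags stay at or below 0.08.
The dominant spike at lag 6 indicates a seasonal period of 6.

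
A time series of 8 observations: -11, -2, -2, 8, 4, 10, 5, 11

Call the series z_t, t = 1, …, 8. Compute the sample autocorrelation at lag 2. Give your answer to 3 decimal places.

0.345

Mean z̄ = (-11 − 2 − 2 + 8 + 4 + 10 + 5 + 11)/8 = 2.8750
Deviations from mean: -13.8750, -4.8750, -4.8750, 5.1250, 1.1250, 7.1250, 2.1250, 8.1250
Numerator Σ_{t=1}^{6}(z_t−z̄)(z_{t+2}−z̄) = 133.9688
Denominator Σ(z_t−z̄)² = 388.8750
r_2 = 133.9688 / 388.8750 = 0.345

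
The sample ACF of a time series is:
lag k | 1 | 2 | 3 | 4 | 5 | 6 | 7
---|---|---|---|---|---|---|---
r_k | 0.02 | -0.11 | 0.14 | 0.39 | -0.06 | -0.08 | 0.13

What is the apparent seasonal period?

4

The largest autocorrelation is r_4 = 0.39; the remaining lags stay at or below 0.14.
The dominant spike at lag 4 indicates a seasonal period of 4.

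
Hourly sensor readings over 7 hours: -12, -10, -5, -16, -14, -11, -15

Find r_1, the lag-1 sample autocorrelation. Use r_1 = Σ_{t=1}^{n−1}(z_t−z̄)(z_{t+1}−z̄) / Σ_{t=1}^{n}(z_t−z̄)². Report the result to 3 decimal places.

-0.140

Mean z̄ = (-12 − 10 − 5 − 16 − 14 − 11 − 15)/7 = -11.8571
Deviations from mean: -0.1429, 1.8571, 6.8571, -4.1429, -2.1429, 0.8571, -3.1429
Σ(z_t−z̄)(z_{t+1}−z̄) = (-0.2653) + (12.7347) + (-28.4082) + (8.8776) + (-1.8367) + (-2.6939) = -11.5918
Denominator Σ(z_t−z̄)² = 82.8571
r_1 = -11.5918 / 82.8571 = -0.140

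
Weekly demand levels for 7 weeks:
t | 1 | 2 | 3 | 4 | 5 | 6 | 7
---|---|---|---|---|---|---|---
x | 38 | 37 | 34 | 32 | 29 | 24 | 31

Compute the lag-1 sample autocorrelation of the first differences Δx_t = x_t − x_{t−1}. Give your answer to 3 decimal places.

-0.242

First differences Δx: -1, -3, -2, -3, -5, 7
Mean of differences = -1.1667
Numerator Σ(Δx_t−Δx̄)(Δx_{t+1}−Δx̄) = -21.5278
Denominator Σ(Δx_t−Δx̄)² = 88.8333
r_1(Δx) = -21.5278 / 88.8333 = -0.242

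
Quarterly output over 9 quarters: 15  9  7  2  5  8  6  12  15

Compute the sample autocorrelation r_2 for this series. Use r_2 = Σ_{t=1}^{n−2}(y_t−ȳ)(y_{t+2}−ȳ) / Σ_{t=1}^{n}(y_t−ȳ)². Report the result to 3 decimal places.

Mean ȳ = (15 + 9 + 7 + 2 + 5 + 8 + 6 + 12 + 15)/9 = 8.7778
Numerator Σ_{t=1}^{7}(y_t−ȳ)(y_{t+2}−ȳ) = -9.8765
Denominator Σ(y_t−ȳ)² = 159.5556
r_2 = -9.8765 / 159.5556 = -0.062

-0.062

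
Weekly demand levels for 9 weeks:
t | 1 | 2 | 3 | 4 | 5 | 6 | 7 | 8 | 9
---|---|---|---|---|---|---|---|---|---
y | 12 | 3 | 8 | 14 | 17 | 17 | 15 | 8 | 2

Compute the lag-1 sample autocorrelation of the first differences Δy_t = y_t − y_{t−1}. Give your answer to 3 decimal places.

First differences Δy: -9, 5, 6, 3, 0, -2, -7, -6
Mean of differences = -1.2500
Numerator Σ(Δy_t−Δȳ)(Δy_{t+1}−Δȳ) = 63.6875
Denominator Σ(Δy_t−Δȳ)² = 227.5000
r_1(Δy) = 63.6875 / 227.5000 = 0.280

0.280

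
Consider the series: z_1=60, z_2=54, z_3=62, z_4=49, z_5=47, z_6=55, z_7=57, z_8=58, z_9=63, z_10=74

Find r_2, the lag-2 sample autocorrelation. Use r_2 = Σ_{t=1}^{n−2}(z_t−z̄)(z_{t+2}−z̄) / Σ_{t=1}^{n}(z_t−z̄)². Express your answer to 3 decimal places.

0.059

Mean z̄ = (60 + 54 + 62 + 49 + 47 + 55 + 57 + 58 + 63 + 74)/10 = 57.9000
Numerator Σ_{t=1}^{8}(z_t−z̄)(z_{t+2}−z̄) = 30.9800
Denominator Σ(z_t−z̄)² = 528.9000
r_2 = 30.9800 / 528.9000 = 0.059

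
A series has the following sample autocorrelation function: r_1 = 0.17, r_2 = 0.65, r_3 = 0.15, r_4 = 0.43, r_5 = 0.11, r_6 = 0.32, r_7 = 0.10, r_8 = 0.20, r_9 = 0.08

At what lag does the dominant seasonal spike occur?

The largest autocorrelation is r_2 = 0.65, with weaker echoes at lags 4 (0.43), 6 (0.32) and 8 (0.20); the remaining lags stay at or below 0.17.
The dominant spike at lag 2 indicates a seasonal period of 2.

2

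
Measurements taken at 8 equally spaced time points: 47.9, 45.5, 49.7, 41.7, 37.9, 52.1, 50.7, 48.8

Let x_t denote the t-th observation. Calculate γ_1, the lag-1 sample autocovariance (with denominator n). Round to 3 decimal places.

Mean x̄ = (47.9 + 45.5 + 49.7 + 41.7 + 37.9 + 52.1 + 50.7 + 48.8)/8 = 46.7875
Deviations: 1.1125, -1.2875, 2.9125, -5.0875, -8.8875, 5.3125, 3.9125, 2.0125
Σ_{t=1}^{7}(x_t−x̄)(x_{t+1}−x̄) = 6.6598
γ_1 = 6.6598 / 8 = 0.832

0.832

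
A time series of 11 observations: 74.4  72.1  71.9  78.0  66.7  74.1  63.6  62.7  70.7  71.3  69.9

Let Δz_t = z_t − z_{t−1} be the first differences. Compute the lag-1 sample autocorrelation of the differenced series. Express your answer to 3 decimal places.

-0.563

First differences Δz: -2.3, -0.2, 6.1, -11.3, 7.4, -10.5, -0.9, 8.0, 0.6, -1.4
Mean of differences = -0.4500
Numerator Σ(Δz_t−Δz̄)(Δz_{t+1}−Δz̄) = -225.3625
Denominator Σ(Δz_t−Δz̄)² = 400.3450
r_1(Δz) = -225.3625 / 400.3450 = -0.563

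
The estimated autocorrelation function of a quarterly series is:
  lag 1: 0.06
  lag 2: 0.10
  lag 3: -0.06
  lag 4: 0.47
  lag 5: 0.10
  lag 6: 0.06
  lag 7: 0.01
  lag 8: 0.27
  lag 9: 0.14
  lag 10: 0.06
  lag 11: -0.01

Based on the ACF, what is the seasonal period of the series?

4

The largest autocorrelation is r_4 = 0.47, with a weaker echo at lag 8 (0.27); the remaining lags stay at or below 0.14.
The dominant spike at lag 4 indicates a seasonal period of 4.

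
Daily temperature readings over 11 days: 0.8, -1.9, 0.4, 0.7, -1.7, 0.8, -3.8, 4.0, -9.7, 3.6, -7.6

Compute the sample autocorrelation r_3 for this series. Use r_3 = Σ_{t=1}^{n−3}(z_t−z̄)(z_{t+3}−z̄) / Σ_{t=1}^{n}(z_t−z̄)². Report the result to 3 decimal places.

-0.337

Mean z̄ = (0.8 − 1.9 + 0.4 + 0.7 − 1.7 + 0.8 − 3.8 + 4.0 − 9.7 + 3.6 − 7.6)/11 = -1.3091
Numerator Σ_{t=1}^{8}(z_t−z̄)(z_{t+3}−z̄) = -62.3312
Denominator Σ(z_t−z̄)² = 184.8291
r_3 = -62.3312 / 184.8291 = -0.337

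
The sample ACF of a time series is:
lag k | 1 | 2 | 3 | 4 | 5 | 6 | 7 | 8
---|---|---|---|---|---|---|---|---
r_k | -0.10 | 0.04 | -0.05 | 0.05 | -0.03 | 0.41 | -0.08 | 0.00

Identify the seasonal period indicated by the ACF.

6

The largest autocorrelation is r_6 = 0.41; the remaining lags stay at or below 0.05.
The dominant spike at lag 6 indicates a seasonal period of 6.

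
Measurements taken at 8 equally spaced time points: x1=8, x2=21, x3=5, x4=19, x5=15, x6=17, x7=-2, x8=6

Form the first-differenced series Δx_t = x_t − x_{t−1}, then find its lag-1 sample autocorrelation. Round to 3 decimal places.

-0.650

First differences Δx: 13, -16, 14, -4, 2, -19, 8
Mean of differences = -0.2857
Numerator Σ(Δx_t−Δx̄)(Δx_{t+1}−Δx̄) = -692.6531
Denominator Σ(Δx_t−Δx̄)² = 1065.4286
r_1(Δx) = -692.6531 / 1065.4286 = -0.650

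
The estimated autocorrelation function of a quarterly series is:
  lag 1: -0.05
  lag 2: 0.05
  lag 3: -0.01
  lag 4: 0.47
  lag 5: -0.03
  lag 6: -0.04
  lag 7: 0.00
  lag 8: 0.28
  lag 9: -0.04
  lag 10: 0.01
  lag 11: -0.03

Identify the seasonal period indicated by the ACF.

The largest autocorrelation is r_4 = 0.47, with a weaker echo at lag 8 (0.28); the remaining lags stay at or below 0.05.
The dominant spike at lag 4 indicates a seasonal period of 4.

4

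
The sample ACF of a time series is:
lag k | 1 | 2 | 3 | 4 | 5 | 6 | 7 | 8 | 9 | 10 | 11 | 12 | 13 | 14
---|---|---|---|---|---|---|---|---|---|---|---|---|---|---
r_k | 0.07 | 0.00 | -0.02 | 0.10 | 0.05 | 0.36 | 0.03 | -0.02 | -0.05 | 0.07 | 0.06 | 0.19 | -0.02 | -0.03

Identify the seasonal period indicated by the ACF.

The largest autocorrelation is r_6 = 0.36, with a weaker echo at lag 12 (0.19); the remaining lags stay at or below 0.10.
The dominant spike at lag 6 indicates a seasonal period of 6.

6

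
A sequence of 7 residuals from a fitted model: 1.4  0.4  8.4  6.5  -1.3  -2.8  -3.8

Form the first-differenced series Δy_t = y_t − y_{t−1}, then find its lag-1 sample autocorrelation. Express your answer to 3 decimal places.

0.010

First differences Δy: -1.0, 8.0, -1.9, -7.8, -1.5, -1.0
Mean of differences = -0.8667
Numerator Σ(Δy_t−Δȳ)(Δy_{t+1}−Δȳ) = 1.2956
Denominator Σ(Δy_t−Δȳ)² = 128.1933
r_1(Δy) = 1.2956 / 128.1933 = 0.010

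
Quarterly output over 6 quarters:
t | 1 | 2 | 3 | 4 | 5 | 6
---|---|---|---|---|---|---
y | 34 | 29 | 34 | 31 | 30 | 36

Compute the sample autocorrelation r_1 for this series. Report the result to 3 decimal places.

Mean ȳ = (34 + 29 + 34 + 31 + 30 + 36)/6 = 32.3333
Deviations from mean: 1.6667, -3.3333, 1.6667, -1.3333, -2.3333, 3.6667
Σ(y_t−ȳ)(y_{t+1}−ȳ) = (-5.5556) + (-5.5556) + (-2.2222) + (3.1111) + (-8.5556) = -18.7778
Denominator Σ(y_t−ȳ)² = 37.3333
r_1 = -18.7778 / 37.3333 = -0.503

-0.503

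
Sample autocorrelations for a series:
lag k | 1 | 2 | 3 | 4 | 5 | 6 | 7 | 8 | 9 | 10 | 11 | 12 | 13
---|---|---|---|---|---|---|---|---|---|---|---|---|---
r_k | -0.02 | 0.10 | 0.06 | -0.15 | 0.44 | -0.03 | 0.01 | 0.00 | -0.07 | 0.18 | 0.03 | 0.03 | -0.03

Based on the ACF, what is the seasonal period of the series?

The largest autocorrelation is r_5 = 0.44, with a weaker echo at lag 10 (0.18); the remaining lags stay at or below 0.10.
The dominant spike at lag 5 indicates a seasonal period of 5.

5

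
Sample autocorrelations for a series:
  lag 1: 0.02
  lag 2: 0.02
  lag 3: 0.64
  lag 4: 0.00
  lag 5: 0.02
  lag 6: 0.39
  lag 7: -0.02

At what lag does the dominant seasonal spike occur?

The largest autocorrelation is r_3 = 0.64, with a weaker echo at lag 6 (0.39); the remaining lags stay at or below 0.02.
The dominant spike at lag 3 indicates a seasonal period of 3.

3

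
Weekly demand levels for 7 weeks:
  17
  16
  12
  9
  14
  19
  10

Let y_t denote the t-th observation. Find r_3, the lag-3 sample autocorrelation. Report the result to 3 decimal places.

-0.070

Mean ȳ = (17 + 16 + 12 + 9 + 14 + 19 + 10)/7 = 13.8571
Deviations from mean: 3.1429, 2.1429, -1.8571, -4.8571, 0.1429, 5.1429, -3.8571
Numerator Σ_{t=1}^{4}(y_t−ȳ)(y_{t+3}−ȳ) = -5.7755
Denominator Σ(y_t−ȳ)² = 82.8571
r_3 = -5.7755 / 82.8571 = -0.070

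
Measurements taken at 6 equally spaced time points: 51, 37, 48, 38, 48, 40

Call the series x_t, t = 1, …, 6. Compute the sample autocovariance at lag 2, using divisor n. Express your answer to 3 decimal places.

Mean x̄ = (51 + 37 + 48 + 38 + 48 + 40)/6 = 43.6667
Σ_{t=1}^{4}(x_t−x̄)(x_{t+2}−x̄) = 109.1111
γ_2 = 109.1111 / 6 = 18.185

18.185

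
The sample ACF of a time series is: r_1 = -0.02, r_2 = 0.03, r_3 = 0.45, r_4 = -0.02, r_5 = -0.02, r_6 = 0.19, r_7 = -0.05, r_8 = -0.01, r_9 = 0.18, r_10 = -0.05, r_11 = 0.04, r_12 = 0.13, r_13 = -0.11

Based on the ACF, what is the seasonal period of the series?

3

The largest autocorrelation is r_3 = 0.45, with weaker echoes at lags 6 (0.19) and 9 (0.18); the remaining lags stay at or below 0.13.
The dominant spike at lag 3 indicates a seasonal period of 3.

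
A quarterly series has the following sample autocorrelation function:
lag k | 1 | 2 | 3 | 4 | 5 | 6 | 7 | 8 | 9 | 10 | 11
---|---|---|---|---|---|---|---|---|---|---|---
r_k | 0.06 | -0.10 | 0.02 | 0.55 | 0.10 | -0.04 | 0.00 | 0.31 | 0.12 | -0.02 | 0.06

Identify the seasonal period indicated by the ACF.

The largest autocorrelation is r_4 = 0.55, with a weaker echo at lag 8 (0.31); the remaining lags stay at or below 0.12.
The dominant spike at lag 4 indicates a seasonal period of 4.

4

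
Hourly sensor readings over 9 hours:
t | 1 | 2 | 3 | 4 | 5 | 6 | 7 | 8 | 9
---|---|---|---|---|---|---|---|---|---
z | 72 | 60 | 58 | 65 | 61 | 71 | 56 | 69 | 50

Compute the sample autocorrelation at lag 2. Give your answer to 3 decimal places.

0.286

Mean z̄ = (72 + 60 + 58 + 65 + 61 + 71 + 56 + 69 + 50)/9 = 62.4444
Σ(z_t−z̄)(z_{t+2}−z̄) = (-42.4691) + (-6.2469) + (6.4198) + (21.8642) + (9.3086) + (56.0864) + (80.1975) = 125.1605
Denominator Σ(z_t−z̄)² = 438.2222
r_2 = 125.1605 / 438.2222 = 0.286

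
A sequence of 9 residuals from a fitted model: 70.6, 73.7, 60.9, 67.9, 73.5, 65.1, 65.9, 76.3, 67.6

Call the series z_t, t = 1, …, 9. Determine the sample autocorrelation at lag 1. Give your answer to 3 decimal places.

-0.339

Mean z̄ = (70.6 + 73.7 + 60.9 + 67.9 + 73.5 + 65.1 + 65.9 + 76.3 + 67.6)/9 = 69.0556
Numerator Σ_{t=1}^{8}(z_t−z̄)(z_{t+1}−z̄) = -64.9198
Denominator Σ(z_t−z̄)² = 191.7622
r_1 = -64.9198 / 191.7622 = -0.339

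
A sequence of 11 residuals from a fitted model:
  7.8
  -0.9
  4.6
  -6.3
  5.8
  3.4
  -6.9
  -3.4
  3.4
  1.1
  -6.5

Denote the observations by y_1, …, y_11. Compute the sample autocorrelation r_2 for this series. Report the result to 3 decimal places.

Mean ȳ = (7.8 − 0.9 + 4.6 − 6.3 + 5.8 + 3.4 − 6.9 − 3.4 + 3.4 + 1.1 − 6.5)/11 = 0.1909
Numerator Σ_{t=1}^{9}(y_t−ȳ)(y_{t+2}−ȳ) = -54.2574
Denominator Σ(y_t−ȳ)² = 281.4891
r_2 = -54.2574 / 281.4891 = -0.193

-0.193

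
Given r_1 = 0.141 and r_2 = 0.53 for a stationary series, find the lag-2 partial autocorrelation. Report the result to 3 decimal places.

φ_{22} = (r_2 − r_1²) / (1 − r_1²)
r_1² = (0.141)² = 0.019881
Numerator = 0.53 − 0.0199 = 0.5101; denominator = 1 − 0.0199 = 0.9801
φ_{22} = 0.5101 / 0.9801 = 0.520

0.520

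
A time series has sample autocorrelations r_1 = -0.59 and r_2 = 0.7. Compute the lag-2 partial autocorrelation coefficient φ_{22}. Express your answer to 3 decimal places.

0.540

φ_{22} = (r_2 − r_1²) / (1 − r_1²)
r_1² = (-0.59)² = 0.3481
Numerator = 0.7 − 0.3481 = 0.3519; denominator = 1 − 0.3481 = 0.6519
φ_{22} = 0.3519 / 0.6519 = 0.540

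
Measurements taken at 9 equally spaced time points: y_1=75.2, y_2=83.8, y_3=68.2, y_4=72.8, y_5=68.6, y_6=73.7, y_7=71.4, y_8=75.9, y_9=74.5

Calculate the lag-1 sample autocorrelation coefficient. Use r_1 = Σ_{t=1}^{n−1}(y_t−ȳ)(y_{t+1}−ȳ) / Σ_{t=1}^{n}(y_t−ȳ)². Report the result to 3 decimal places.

Mean ȳ = (75.2 + 83.8 + 68.2 + 72.8 + 68.6 + 73.7 + 71.4 + 75.9 + 74.5)/9 = 73.7889
Numerator Σ_{t=1}^{8}(y_t−ȳ)(y_{t+1}−ȳ) = -34.0346
Denominator Σ(y_t−ȳ)² = 172.0289
r_1 = -34.0346 / 172.0289 = -0.198

-0.198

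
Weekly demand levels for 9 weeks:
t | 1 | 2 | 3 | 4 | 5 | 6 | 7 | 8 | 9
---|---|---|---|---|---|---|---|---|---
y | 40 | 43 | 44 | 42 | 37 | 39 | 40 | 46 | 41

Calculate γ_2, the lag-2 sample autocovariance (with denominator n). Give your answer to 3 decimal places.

Mean ȳ = (40 + 43 + 44 + 42 + 37 + 39 + 40 + 46 + 41)/9 = 41.3333
Σ_{t=1}^{7}(y_t−ȳ)(y_{t+2}−ȳ) = -20.2222
γ_2 = -20.2222 / 9 = -2.247

-2.247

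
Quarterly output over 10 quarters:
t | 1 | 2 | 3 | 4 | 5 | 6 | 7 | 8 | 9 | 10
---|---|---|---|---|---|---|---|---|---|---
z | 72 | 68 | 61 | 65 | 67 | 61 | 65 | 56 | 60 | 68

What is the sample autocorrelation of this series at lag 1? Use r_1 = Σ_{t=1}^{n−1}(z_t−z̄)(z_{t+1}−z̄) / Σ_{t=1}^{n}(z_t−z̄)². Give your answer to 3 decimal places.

0.091

Mean z̄ = (72 + 68 + 61 + 65 + 67 + 61 + 65 + 56 + 60 + 68)/10 = 64.3000
Numerator Σ_{t=1}^{9}(z_t−z̄)(z_{t+1}−z̄) = 18.6100
Denominator Σ(z_t−z̄)² = 204.1000
r_1 = 18.6100 / 204.1000 = 0.091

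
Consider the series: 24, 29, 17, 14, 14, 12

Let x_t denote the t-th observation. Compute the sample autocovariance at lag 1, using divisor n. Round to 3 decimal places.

16.370

Mean x̄ = (24 + 29 + 17 + 14 + 14 + 12)/6 = 18.3333
Σ_{t=1}^{5}(x_t−x̄)(x_{t+1}−x̄) = 98.2222
γ_1 = 98.2222 / 6 = 16.370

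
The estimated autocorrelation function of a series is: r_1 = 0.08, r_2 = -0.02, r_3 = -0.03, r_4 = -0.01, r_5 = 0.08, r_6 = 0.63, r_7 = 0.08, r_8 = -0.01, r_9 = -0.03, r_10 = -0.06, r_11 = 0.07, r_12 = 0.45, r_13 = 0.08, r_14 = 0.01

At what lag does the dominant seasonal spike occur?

The largest autocorrelation is r_6 = 0.63, with a weaker echo at lag 12 (0.45); the remaining lags stay at or below 0.08.
The dominant spike at lag 6 indicates a seasonal period of 6.

6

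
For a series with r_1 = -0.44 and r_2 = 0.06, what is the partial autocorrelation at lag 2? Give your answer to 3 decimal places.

-0.166

φ_{22} = (r_2 − r_1²) / (1 − r_1²)
r_1² = (-0.44)² = 0.1936
Numerator = 0.06 − 0.1936 = -0.1336; denominator = 1 − 0.1936 = 0.8064
φ_{22} = -0.1336 / 0.8064 = -0.166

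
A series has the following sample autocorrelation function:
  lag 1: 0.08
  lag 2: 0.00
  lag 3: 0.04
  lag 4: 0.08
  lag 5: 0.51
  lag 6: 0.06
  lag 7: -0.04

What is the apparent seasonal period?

5

The largest autocorrelation is r_5 = 0.51; the remaining lags stay at or below 0.08.
The dominant spike at lag 5 indicates a seasonal period of 5.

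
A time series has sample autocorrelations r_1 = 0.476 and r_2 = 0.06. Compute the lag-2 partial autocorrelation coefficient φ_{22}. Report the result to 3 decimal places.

φ_{22} = (r_2 − r_1²) / (1 − r_1²)
r_1² = (0.476)² = 0.226576
Numerator = 0.06 − 0.2266 = -0.1666; denominator = 1 − 0.2266 = 0.7734
φ_{22} = -0.1666 / 0.7734 = -0.215

-0.215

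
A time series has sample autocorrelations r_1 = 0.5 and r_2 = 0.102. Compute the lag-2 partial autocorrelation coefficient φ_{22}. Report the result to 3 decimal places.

φ_{22} = (r_2 − r_1²) / (1 − r_1²)
r_1² = (0.5)² = 0.25
Numerator = 0.102 − 0.2500 = -0.1480; denominator = 1 − 0.2500 = 0.7500
φ_{22} = -0.1480 / 0.7500 = -0.197

-0.197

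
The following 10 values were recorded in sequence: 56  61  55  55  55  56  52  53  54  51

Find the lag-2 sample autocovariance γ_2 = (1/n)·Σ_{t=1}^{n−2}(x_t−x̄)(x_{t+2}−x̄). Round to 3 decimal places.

Mean x̄ = (56 + 61 + 55 + 55 + 55 + 56 + 52 + 53 + 54 + 51)/10 = 54.8000
Σ_{t=1}^{8}(x_t−x̄)(x_{t+2}−x̄) = 8.1200
γ_2 = 8.1200 / 10 = 0.812

0.812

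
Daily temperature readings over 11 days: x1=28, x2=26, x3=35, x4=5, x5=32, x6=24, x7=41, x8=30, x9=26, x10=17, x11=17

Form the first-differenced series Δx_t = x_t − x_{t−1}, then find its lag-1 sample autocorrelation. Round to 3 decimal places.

-0.690

First differences Δx: -2, 9, -30, 27, -8, 17, -11, -4, -9, 0
Mean of differences = -1.1000
Numerator Σ(Δx_t−Δx̄)(Δx_{t+1}−Δx̄) = -1568.1100
Denominator Σ(Δx_t−Δx̄)² = 2272.9000
r_1(Δx) = -1568.1100 / 2272.9000 = -0.690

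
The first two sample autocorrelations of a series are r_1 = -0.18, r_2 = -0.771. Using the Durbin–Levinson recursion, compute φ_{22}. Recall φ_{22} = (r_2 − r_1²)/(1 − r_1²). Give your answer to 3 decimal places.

φ_{22} = (r_2 − r_1²) / (1 − r_1²)
r_1² = (-0.18)² = 0.0324
Numerator = -0.771 − 0.0324 = -0.8034; denominator = 1 − 0.0324 = 0.9676
φ_{22} = -0.8034 / 0.9676 = -0.830

-0.830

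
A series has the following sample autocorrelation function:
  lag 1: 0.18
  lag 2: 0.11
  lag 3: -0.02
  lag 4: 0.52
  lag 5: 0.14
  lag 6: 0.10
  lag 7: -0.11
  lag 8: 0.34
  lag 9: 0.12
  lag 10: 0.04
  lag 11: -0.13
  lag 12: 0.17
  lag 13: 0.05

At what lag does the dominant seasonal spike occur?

The largest autocorrelation is r_4 = 0.52, with a weaker echo at lag 8 (0.34); the remaining lags stay at or below 0.18.
The dominant spike at lag 4 indicates a seasonal period of 4.

4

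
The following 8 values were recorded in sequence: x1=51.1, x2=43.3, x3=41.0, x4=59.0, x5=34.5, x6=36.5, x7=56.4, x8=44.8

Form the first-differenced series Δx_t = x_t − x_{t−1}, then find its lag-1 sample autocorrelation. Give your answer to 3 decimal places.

First differences Δx: -7.8, -2.3, 18.0, -24.5, 2.0, 19.9, -11.6
Mean of differences = -0.9000
Numerator Σ(Δx_t−Δx̄)(Δx_{t+1}−Δx̄) = -693.5200
Denominator Σ(Δx_t−Δx̄)² = 1519.2800
r_1(Δx) = -693.5200 / 1519.2800 = -0.456

-0.456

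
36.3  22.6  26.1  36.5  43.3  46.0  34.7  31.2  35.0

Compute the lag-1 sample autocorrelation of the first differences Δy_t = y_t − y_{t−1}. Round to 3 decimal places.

First differences Δy: -13.7, 3.5, 10.4, 6.8, 2.7, -11.3, -3.5, 3.8
Mean of differences = -0.1625
Numerator Σ(Δy_t−Δȳ)(Δy_{t+1}−Δȳ) = 74.6411
Denominator Σ(Δy_t−Δȳ)² = 515.7988
r_1(Δy) = 74.6411 / 515.7988 = 0.145

0.145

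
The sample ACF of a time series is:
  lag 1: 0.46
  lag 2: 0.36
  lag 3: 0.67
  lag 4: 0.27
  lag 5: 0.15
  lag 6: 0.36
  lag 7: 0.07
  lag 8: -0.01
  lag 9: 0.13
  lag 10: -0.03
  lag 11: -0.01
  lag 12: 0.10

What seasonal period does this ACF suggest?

The largest autocorrelation is r_3 = 0.67; the remaining lags stay at or below 0.46. The elevated value at lag 1 (0.46), dropping to 0.36 at lag 2, reflects decaying short-term dependence rather than seasonality.
The dominant spike at lag 3 indicates a seasonal period of 3.

3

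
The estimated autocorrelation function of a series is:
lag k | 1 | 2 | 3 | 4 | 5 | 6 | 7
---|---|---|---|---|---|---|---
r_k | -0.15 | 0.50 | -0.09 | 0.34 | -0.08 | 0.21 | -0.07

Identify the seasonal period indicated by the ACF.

2

The largest autocorrelation is r_2 = 0.50, with weaker echoes at lags 4 (0.34) and 6 (0.21); the remaining lags stay at or below -0.07.
The dominant spike at lag 2 indicates a seasonal period of 2.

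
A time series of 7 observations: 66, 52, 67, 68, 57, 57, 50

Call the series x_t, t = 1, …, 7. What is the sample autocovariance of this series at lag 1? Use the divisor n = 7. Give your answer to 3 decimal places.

-4.679

Mean x̄ = (66 + 52 + 67 + 68 + 57 + 57 + 50)/7 = 59.5714
Σ_{t=1}^{6}(x_t−x̄)(x_{t+1}−x̄) = -32.7551
γ_1 = -32.7551 / 7 = -4.679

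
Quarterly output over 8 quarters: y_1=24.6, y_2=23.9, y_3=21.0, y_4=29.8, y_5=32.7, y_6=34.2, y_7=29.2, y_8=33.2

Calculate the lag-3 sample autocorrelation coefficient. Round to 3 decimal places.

-0.281

Mean ȳ = (24.6 + 23.9 + 21.0 + 29.8 + 32.7 + 34.2 + 29.2 + 33.2)/8 = 28.5750
Σ(y_t−ȳ)(y_{t+3}−ȳ) = (-4.8694) + (-19.2844) + (-42.6094) + (0.7656) + (19.0781) = -46.9194
Denominator Σ(y_t−ȳ)² = 166.9750
r_3 = -46.9194 / 166.9750 = -0.281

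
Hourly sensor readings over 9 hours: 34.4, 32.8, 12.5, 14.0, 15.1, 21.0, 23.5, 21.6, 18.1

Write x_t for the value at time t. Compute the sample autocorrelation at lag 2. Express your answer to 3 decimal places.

-0.329

Mean x̄ = (34.4 + 32.8 + 12.5 + 14.0 + 15.1 + 21.0 + 23.5 + 21.6 + 18.1)/9 = 21.4444
Numerator Σ_{t=1}^{7}(x_t−x̄)(x_{t+2}−x̄) = -160.3451
Denominator Σ(x_t−x̄)² = 488.1022
r_2 = -160.3451 / 488.1022 = -0.329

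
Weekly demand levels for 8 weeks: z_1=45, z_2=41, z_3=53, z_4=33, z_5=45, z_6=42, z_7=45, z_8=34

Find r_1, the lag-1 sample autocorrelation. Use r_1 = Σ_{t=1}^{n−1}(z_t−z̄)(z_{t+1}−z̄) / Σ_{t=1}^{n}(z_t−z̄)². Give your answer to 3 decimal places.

Mean z̄ = (45 + 41 + 53 + 33 + 45 + 42 + 45 + 34)/8 = 42.2500
Numerator Σ_{t=1}^{7}(z_t−z̄)(z_{t+1}−z̄) = -165.8125
Denominator Σ(z_t−z̄)² = 293.5000
r_1 = -165.8125 / 293.5000 = -0.565

-0.565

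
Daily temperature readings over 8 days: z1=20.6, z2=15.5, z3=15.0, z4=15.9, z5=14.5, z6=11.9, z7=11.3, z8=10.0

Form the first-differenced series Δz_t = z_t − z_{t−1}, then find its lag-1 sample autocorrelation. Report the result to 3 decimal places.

First differences Δz: -5.1, -0.5, 0.9, -1.4, -2.6, -0.6, -1.3
Mean of differences = -1.5143
Numerator Σ(Δz_t−Δz̄)(Δz_{t+1}−Δz̄) = -1.8331
Denominator Σ(Δz_t−Δz̄)² = 21.7886
r_1(Δz) = -1.8331 / 21.7886 = -0.084

-0.084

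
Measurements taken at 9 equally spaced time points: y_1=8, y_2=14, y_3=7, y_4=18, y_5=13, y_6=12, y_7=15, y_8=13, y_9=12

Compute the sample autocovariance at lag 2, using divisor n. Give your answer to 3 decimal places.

3.043

Mean ȳ = (8 + 14 + 7 + 18 + 13 + 12 + 15 + 13 + 12)/9 = 12.4444
Σ_{t=1}^{7}(y_t−ȳ)(y_{t+2}−ȳ) = 27.3827
γ_2 = 27.3827 / 9 = 3.043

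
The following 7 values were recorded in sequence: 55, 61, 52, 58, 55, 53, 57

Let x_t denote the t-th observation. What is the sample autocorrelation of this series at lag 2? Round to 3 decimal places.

0.185

Mean x̄ = (55 + 61 + 52 + 58 + 55 + 53 + 57)/7 = 55.8571
Deviations from mean: -0.8571, 5.1429, -3.8571, 2.1429, -0.8571, -2.8571, 1.1429
Σ(x_t−x̄)(x_{t+2}−x̄) = (3.3061) + (11.0204) + (3.3061) + (-6.1224) + (-0.9796) = 10.5306
Denominator Σ(x_t−x̄)² = 56.8571
r_2 = 10.5306 / 56.8571 = 0.185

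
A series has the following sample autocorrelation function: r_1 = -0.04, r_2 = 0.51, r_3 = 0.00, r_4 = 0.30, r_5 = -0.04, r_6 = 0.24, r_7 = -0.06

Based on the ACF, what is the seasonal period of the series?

The largest autocorrelation is r_2 = 0.51, with weaker echoes at lags 4 (0.30) and 6 (0.24); the remaining lags stay at or below 0.00.
The dominant spike at lag 2 indicates a seasonal period of 2.

2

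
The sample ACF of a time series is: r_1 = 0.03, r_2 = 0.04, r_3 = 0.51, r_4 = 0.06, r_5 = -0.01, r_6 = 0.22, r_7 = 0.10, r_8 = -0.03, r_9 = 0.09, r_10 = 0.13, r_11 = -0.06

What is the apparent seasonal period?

3

The largest autocorrelation is r_3 = 0.51, with a weaker echo at lag 6 (0.22); the remaining lags stay at or below 0.13.
The dominant spike at lag 3 indicates a seasonal period of 3.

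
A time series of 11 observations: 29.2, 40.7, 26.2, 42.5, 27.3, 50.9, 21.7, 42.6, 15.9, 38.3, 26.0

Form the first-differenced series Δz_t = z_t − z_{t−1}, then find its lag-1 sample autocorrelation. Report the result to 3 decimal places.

First differences Δz: 11.5, -14.5, 16.3, -15.2, 23.6, -29.2, 20.9, -26.7, 22.4, -12.3
Mean of differences = -0.3200
Numerator Σ(Δz_t−Δz̄)(Δz_{t+1}−Δz̄) = -3741.4804
Denominator Σ(Δz_t−Δz̄)² = 4050.5560
r_1(Δz) = -3741.4804 / 4050.5560 = -0.924

-0.924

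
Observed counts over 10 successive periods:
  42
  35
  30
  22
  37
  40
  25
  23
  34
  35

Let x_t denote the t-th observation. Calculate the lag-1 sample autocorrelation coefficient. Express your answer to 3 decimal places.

Mean x̄ = (42 + 35 + 30 + 22 + 37 + 40 + 25 + 23 + 34 + 35)/10 = 32.3000
Numerator Σ_{t=1}^{9}(x_t−x̄)(x_{t+1}−x̄) = 31.9100
Denominator Σ(x_t−x̄)² = 444.1000
r_1 = 31.9100 / 444.1000 = 0.072

0.072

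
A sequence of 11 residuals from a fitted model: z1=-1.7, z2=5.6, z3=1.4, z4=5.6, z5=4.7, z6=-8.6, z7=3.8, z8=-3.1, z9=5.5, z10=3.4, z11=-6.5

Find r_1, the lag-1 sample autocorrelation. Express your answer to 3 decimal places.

-0.345

Mean z̄ = (-1.7 + 5.6 + 1.4 + 5.6 + 4.7 − 8.6 + 3.8 − 3.1 + 5.5 + 3.4 − 6.5)/11 = 0.9182
Numerator Σ_{t=1}^{10}(z_t−z̄)(z_{t+1}−z̄) = -90.4958
Denominator Σ(z_t−z̄)² = 262.4564
r_1 = -90.4958 / 262.4564 = -0.345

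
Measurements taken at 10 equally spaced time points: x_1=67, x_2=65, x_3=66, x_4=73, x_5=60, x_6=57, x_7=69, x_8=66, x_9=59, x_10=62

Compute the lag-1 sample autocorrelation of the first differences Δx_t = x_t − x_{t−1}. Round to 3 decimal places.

-0.279

First differences Δx: -2, 1, 7, -13, -3, 12, -3, -7, 3
Mean of differences = -0.5556
Numerator Σ(Δx_t−Δx̄)(Δx_{t+1}−Δx̄) = -122.6420
Denominator Σ(Δx_t−Δx̄)² = 440.2222
r_1(Δx) = -122.6420 / 440.2222 = -0.279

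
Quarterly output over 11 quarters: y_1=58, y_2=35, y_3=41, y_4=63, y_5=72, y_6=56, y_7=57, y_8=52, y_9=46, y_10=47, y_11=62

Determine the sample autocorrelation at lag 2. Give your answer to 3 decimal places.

Mean ȳ = (58 + 35 + 41 + 63 + 72 + 56 + 57 + 52 + 46 + 47 + 62)/11 = 53.5455
Numerator Σ_{t=1}^{9}(y_t−ȳ)(y_{t+2}−ȳ) = -459.3223
Denominator Σ(y_t−ȳ)² = 1142.7273
r_2 = -459.3223 / 1142.7273 = -0.402

-0.402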